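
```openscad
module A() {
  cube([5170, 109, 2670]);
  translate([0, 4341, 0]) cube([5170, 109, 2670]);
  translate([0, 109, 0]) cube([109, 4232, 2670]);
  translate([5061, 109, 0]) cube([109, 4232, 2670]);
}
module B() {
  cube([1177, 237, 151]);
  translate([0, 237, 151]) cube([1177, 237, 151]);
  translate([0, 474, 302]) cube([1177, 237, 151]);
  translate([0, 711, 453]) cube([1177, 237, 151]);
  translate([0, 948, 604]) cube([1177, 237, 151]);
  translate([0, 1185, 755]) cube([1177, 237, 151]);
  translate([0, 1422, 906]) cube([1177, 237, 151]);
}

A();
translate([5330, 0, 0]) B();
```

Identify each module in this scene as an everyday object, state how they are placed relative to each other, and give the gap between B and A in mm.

The staircase's nearest face is 160 mm from the house frame's +x face.

A is a house frame. B is a staircase. The staircase is on the floor beside the house frame on its +x side. The gap between the staircase and the house frame is 160 mm.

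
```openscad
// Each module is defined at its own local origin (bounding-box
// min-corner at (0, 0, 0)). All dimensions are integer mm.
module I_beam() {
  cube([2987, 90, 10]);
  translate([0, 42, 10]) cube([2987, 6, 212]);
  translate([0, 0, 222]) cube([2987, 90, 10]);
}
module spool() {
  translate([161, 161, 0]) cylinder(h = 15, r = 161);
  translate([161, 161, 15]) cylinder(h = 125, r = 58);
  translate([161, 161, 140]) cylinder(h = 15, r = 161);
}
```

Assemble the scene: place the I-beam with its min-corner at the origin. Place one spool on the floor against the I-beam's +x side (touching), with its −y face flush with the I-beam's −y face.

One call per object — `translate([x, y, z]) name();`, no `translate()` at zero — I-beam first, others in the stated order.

I_beam();
translate([2987, 0, 0]) spool();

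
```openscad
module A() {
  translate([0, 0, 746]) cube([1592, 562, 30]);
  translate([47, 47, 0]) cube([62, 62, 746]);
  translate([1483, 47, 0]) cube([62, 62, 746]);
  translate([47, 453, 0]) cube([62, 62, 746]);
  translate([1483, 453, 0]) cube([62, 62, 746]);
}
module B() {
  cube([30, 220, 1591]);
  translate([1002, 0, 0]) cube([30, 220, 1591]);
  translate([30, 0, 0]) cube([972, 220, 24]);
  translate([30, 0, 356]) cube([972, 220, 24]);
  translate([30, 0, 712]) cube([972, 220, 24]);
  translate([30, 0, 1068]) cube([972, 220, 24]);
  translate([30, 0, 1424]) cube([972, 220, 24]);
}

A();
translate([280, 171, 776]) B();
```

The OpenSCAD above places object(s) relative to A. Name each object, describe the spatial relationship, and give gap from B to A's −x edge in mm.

A is a table. B is a bookshelf. The bookshelf is on top of the table, centred. The gap from the bookshelf to the table's −x edge is 280 mm.

The bookshelf's min-x is at 280; the table's min-x is 0; gap = 280 mm.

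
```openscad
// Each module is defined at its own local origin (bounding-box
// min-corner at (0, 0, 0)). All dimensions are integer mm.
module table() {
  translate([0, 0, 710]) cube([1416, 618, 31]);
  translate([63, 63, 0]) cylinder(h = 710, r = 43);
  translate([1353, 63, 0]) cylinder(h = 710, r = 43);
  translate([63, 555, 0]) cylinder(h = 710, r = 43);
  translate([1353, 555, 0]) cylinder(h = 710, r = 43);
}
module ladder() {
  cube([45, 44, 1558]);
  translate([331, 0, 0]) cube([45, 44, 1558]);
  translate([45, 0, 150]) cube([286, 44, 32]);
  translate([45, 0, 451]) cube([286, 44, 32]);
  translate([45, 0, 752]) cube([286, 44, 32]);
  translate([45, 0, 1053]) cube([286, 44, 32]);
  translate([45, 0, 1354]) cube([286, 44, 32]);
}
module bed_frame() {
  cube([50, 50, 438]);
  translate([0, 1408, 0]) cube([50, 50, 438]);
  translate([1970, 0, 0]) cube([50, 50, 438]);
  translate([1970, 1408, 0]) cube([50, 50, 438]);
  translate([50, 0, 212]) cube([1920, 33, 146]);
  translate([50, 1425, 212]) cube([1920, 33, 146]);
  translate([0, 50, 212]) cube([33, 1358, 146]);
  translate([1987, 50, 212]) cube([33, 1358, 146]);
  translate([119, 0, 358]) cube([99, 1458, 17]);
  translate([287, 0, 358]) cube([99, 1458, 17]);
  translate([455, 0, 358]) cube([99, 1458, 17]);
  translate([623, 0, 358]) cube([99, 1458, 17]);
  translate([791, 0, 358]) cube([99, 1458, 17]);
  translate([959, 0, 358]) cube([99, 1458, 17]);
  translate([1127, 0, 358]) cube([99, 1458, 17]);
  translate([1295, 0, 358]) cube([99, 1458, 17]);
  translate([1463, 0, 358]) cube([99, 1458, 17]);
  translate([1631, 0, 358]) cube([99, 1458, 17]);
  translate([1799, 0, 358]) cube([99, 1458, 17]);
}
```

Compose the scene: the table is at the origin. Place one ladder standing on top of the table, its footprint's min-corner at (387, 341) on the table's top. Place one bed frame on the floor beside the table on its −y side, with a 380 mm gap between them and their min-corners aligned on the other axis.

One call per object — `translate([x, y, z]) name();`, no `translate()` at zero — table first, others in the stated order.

table();
translate([387, 341, 741]) ladder();
translate([0, -1838, 0]) bed_frame();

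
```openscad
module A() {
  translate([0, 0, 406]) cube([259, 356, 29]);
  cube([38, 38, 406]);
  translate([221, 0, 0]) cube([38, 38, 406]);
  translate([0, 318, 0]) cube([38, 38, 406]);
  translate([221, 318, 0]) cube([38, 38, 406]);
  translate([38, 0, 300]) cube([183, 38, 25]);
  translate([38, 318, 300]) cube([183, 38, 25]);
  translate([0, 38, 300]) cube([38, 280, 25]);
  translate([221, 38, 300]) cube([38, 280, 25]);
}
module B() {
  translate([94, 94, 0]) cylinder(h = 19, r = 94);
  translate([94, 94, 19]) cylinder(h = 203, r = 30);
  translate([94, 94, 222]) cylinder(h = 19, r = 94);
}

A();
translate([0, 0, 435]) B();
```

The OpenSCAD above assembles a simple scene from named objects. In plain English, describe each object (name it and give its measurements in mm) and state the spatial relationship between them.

A is a four-legged stool. The seat is a 259×356×29 mm slab whose top surface is at z = 435 mm; four square legs, each 38×38 mm in cross-section, run from the floor (z = 0) to the underside of the seat, each flush with a corner of the seat. Four stretchers, 38 mm wide and 25 mm tall, connect adjacent legs with their undersides at z = 300 mm, each running between the inner faces of the legs it joins and aligned with the legs' outer faces on the other axis.

B is a spool: two coaxial disc flanges of radius 94 mm and thickness 19 mm, joined by a core cylinder of radius 30 mm and height 203 mm. The lower flange rests on z = 0 and the three cylinders share a vertical axis.

The spool is on top of the stool.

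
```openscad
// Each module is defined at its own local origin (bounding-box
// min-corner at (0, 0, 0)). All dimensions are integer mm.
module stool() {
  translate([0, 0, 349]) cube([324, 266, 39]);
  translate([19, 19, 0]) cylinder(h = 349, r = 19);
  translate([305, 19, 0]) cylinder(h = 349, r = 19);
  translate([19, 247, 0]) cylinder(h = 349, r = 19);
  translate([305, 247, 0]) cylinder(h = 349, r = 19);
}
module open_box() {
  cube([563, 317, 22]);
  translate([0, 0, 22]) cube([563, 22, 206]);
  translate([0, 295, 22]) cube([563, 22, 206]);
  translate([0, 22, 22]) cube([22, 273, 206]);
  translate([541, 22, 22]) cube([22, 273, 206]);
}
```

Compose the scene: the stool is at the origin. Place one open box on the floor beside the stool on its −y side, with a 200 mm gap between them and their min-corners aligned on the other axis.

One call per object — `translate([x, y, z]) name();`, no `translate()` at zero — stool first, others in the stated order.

stool();
translate([0, -517, 0]) open_box();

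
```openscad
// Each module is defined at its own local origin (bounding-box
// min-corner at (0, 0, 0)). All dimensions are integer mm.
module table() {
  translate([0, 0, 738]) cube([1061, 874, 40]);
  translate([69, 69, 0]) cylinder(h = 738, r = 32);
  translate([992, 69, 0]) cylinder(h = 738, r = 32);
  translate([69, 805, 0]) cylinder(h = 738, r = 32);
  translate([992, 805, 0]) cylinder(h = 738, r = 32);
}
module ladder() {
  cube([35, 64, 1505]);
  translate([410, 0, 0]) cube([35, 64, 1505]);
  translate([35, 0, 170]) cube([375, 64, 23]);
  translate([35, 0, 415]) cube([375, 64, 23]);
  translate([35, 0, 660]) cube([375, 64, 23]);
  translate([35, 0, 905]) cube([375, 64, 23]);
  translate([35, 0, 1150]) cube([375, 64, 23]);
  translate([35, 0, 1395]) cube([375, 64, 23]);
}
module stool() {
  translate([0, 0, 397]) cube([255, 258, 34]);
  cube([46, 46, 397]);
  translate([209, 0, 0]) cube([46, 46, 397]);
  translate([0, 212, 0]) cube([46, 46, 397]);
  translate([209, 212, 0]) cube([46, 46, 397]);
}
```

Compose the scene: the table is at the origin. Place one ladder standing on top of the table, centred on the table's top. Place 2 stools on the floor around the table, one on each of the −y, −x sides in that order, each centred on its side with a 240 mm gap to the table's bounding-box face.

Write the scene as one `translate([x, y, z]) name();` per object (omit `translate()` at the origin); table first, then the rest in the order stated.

table();
translate([308, 405, 778]) ladder();
translate([403, -498, 0]) stool();
translate([-495, 308, 0]) stool();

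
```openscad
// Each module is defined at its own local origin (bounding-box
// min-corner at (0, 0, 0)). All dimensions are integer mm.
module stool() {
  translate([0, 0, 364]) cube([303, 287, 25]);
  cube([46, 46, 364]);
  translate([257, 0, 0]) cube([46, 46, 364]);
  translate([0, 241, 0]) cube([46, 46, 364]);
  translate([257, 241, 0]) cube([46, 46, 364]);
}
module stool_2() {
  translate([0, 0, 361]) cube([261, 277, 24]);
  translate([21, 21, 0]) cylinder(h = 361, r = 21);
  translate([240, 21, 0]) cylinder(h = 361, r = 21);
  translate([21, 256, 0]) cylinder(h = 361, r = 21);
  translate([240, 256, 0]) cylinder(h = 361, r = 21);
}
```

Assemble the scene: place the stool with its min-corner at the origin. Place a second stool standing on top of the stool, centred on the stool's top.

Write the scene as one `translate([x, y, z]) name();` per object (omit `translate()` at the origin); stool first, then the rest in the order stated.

stool();
translate([21, 5, 389]) stool_2();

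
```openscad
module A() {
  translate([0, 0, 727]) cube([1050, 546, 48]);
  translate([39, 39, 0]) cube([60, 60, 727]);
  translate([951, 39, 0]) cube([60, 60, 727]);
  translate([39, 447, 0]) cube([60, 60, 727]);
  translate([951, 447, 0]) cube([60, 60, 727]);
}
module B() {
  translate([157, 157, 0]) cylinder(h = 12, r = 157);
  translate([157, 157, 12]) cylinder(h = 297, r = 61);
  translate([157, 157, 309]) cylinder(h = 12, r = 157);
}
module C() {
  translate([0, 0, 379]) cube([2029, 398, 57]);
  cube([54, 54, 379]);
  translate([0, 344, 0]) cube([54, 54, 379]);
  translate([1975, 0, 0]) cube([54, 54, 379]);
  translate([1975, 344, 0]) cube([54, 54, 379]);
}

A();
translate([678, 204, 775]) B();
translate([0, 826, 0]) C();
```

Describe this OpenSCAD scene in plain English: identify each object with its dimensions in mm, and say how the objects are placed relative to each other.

A is a rectangular dining table. The top is 1050×546×48 mm with its upper surface at z = 775 mm. It stands on four 60×60 mm square legs, each inset 39 mm from the nearest pair of top edges, running from the floor to the underside of the top.

B is a spool: two coaxial disc flanges of radius 157 mm and thickness 12 mm, joined by a core cylinder of radius 61 mm and height 297 mm. The lower flange rests on z = 0 and the three cylinders share a vertical axis.

C is a bench: a 2029×398 mm seat slab, 57 mm thick, top at z = 436 mm, on four 54×54 mm square legs flush with the seat corners and standing on z = 0.

The spool is on top of the table. The bench is on the floor beside the table on its +y side.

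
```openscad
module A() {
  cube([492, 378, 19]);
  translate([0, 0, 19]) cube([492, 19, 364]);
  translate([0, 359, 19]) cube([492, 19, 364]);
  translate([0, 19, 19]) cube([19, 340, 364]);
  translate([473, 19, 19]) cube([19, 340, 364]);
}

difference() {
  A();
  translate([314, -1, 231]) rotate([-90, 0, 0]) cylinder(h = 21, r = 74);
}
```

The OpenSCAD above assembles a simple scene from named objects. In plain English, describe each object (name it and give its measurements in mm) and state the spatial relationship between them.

A is an open-topped rectangular box: outside dimensions 492×378×383 mm, with a uniform wall and base thickness of 19 mm. The base is a full 492×378 slab on the floor; four walls sit on top of the base. The front and back walls (the −y and +y sides) span the full width; the two side walls fit between them.

The open box has a circular hole of radius 74 mm through its front wall, centred at (x = 314, z = 231).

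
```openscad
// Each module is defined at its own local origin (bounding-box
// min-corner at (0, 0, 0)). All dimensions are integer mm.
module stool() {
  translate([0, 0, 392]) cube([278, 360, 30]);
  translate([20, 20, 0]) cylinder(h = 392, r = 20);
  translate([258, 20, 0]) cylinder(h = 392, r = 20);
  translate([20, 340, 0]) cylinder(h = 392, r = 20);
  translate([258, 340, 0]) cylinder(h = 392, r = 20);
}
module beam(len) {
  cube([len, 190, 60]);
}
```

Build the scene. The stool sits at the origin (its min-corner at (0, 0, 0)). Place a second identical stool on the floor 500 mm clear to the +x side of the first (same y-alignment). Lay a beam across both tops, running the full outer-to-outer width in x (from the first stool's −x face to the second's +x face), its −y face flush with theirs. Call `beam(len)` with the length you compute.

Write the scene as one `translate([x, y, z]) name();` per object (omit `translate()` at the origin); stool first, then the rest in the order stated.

stool();
translate([778, 0, 0]) stool();
translate([0, 0, 422]) beam(1056);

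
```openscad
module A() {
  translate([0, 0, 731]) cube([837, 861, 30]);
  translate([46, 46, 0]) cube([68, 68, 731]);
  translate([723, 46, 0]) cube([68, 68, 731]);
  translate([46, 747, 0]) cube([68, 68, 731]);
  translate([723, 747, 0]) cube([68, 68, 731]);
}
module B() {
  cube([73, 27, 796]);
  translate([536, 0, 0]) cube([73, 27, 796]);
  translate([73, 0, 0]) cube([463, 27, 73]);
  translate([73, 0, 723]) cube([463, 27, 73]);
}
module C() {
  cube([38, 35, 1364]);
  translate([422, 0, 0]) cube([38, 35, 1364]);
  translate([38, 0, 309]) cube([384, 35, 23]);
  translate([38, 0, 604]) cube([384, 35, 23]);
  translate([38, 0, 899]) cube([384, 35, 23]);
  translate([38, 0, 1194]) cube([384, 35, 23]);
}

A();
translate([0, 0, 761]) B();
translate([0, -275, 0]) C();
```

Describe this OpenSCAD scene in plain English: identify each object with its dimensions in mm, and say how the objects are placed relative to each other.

A is a table: top 837 mm (x) × 861 mm (y), 30 mm thick, upper face at z = 761 mm, on four 68×68 mm square legs, each inset 46 mm from the nearest pair of top edges, running from z = 0 to the bottom of the top.

B is a picture frame with a 463×650 mm rectangular opening (x by z) and a uniform 73 mm border on every side. Frame depth is 27 mm along y. It is built from two vertical stiles running the full outside height and two horizontal rails spanning the gap between the stiles.

C is a straight ladder. Two 38×35 mm vertical rails, 1364 mm tall, stand 460 mm apart (outside-to-outside) with their front faces coplanar on the −y side. 4 rungs, each 35 mm deep and 23 mm tall, span between the inner faces of the rails, front faces flush with the rails. The lowest rung's underside is at z = 309 mm and rungs are spaced 295 mm apart (underside to underside).

The picture frame is on top of the table. The ladder is on the floor beside the table on its −y side.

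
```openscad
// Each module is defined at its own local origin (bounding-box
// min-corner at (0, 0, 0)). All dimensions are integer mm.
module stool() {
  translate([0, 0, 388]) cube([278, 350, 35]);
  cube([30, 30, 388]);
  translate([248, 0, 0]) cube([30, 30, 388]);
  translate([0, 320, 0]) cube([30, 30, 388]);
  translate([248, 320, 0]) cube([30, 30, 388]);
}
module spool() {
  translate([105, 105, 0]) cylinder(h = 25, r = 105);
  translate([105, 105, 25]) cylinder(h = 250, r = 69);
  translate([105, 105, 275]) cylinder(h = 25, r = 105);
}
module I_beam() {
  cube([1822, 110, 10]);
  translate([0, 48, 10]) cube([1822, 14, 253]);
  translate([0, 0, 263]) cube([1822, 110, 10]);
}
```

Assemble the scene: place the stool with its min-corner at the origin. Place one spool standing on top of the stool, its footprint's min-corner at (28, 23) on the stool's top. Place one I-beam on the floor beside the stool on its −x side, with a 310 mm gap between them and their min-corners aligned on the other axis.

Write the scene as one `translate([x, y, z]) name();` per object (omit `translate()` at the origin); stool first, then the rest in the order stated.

stool();
translate([28, 23, 423]) spool();
translate([-2132, 0, 0]) I_beam();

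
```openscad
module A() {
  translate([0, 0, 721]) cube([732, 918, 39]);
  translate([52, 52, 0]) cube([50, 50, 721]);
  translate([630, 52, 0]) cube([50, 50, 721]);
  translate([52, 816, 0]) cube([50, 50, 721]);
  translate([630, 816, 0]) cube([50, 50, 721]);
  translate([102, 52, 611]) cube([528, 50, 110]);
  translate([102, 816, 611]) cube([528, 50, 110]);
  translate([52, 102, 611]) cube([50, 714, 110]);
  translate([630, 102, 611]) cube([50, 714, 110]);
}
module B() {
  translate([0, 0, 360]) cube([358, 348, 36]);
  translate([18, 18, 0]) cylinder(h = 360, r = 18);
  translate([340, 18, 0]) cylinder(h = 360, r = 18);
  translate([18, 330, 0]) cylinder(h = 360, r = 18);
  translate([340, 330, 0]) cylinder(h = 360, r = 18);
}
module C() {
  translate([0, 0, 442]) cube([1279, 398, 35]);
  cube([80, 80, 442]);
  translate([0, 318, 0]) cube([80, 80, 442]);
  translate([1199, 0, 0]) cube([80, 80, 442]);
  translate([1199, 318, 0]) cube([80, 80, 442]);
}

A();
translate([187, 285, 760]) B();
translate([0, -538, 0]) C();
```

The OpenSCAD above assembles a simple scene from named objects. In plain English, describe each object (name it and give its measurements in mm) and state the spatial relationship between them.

A is a table: top 732 mm (x) × 918 mm (y), 39 mm thick, upper face at z = 760 mm, on four 50×50 mm square legs, each inset 52 mm from the nearest pair of top edges, running from z = 0 to the bottom of the top. Four apron rails, 50 mm thick and 110 mm tall, run between adjacent legs with their top edges flush with the underside of the top and their outer faces flush with the legs' outer faces.

B is a simple wooden stool: a rectangular seat 358 mm (x) by 348 mm (y), 36 mm thick, top face at z = 396 mm, on four round legs, each 36 mm in diameter. The legs rest on z = 0, each leg's axis is inset half a diameter from the nearest pair of seat edges (so the leg's bounding box is flush with the corner).

C is a long wooden bench with a 1279 mm (x) × 398 mm (y) seat, 35 mm thick, its top surface 477 mm above the floor. Four 80 mm square legs at the seat corners, flush with the edges, run from z = 0 to the seat underside.

The stool is on top of the table, centred. The bench is on the floor beside the table on its −y side.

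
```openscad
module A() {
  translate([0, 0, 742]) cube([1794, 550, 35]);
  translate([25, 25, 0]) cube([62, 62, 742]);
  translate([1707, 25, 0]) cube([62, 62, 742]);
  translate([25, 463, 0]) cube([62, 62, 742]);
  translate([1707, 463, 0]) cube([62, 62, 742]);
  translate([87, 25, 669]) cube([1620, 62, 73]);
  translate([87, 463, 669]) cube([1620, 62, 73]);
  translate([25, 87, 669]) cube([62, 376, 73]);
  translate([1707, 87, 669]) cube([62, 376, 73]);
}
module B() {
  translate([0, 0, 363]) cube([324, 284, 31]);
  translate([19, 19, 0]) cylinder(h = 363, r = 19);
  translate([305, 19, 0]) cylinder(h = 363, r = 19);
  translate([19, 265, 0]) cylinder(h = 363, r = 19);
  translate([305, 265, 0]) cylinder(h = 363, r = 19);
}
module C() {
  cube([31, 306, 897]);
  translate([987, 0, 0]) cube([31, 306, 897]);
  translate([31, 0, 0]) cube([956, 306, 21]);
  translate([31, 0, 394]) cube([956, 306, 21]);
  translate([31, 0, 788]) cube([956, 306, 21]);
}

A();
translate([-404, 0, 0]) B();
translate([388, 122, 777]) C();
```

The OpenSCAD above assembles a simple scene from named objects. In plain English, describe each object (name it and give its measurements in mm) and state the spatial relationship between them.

A is a rectangular dining table. The top is 1794×550×35 mm with its upper surface at z = 777 mm. It stands on four 62×62 mm square legs, each inset 25 mm from the nearest pair of top edges, running from the floor to the underside of the top. Four apron rails, 62 mm thick and 73 mm tall, run between adjacent legs with their top edges flush with the underside of the top and their outer faces flush with the legs' outer faces.

B is a four-legged stool. The seat is a 324×284×31 mm slab whose top surface is at z = 394 mm; four round legs, each 38 mm in diameter, run from the floor (z = 0) to the underside of the seat, each leg's axis is inset half a diameter from the nearest pair of seat edges (so the leg's bounding box is flush with the corner).

C is an open bookshelf. Two side panels, each 31 mm thick, 306 mm deep and 897 mm tall, stand 1018 mm apart (outside-to-outside). Between them sit 3 shelves, each 21 mm thick and 306 mm deep, spanning the full gap between the sides. The bottom shelf rests on the floor (its underside at z = 0) and the clear gap between one shelf's top and the next shelf's underside is 373 mm.

The stool is on the floor beside the table on its −x side. The bookshelf is on top of the table, centred.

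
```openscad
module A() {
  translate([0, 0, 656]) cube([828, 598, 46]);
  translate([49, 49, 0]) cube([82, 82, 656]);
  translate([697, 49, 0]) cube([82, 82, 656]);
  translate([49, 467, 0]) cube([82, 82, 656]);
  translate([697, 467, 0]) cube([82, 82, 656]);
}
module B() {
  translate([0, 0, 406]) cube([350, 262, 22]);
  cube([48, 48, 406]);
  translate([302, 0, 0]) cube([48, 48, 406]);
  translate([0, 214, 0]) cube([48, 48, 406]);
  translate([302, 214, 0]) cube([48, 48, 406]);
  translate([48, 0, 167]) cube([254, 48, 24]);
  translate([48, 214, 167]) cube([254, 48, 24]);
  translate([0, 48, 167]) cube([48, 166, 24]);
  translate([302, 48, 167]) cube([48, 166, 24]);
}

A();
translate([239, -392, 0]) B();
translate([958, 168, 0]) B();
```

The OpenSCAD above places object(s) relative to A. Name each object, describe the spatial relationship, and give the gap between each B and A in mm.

A is a table. B is a stool. Two stools sit around the table at the −y, +x sides. The gap between each stool and the table is 130 mm.

Each stool's nearest face is 130 mm from the table's bounding box.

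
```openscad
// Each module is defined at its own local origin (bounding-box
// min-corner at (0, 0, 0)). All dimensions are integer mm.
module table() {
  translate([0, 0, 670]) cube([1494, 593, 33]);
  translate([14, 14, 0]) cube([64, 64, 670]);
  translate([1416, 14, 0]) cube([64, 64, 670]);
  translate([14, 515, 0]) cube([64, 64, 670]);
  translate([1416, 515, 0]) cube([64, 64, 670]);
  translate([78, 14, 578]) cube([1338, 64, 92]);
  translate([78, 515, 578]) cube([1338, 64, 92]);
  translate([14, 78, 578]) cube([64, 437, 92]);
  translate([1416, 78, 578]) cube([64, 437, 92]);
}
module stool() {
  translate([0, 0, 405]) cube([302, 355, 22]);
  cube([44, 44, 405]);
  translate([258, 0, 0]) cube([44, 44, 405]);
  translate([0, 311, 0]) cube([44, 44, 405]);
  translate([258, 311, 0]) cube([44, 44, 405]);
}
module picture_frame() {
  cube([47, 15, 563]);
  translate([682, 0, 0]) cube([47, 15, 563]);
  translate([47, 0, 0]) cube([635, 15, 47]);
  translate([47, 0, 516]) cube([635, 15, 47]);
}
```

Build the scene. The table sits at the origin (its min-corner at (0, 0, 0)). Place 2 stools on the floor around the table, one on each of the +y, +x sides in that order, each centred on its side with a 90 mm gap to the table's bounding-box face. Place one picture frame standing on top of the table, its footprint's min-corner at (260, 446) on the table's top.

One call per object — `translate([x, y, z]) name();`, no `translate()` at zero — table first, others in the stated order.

table();
translate([596, 683, 0]) stool();
translate([1584, 119, 0]) stool();
translate([260, 446, 703]) picture_frame();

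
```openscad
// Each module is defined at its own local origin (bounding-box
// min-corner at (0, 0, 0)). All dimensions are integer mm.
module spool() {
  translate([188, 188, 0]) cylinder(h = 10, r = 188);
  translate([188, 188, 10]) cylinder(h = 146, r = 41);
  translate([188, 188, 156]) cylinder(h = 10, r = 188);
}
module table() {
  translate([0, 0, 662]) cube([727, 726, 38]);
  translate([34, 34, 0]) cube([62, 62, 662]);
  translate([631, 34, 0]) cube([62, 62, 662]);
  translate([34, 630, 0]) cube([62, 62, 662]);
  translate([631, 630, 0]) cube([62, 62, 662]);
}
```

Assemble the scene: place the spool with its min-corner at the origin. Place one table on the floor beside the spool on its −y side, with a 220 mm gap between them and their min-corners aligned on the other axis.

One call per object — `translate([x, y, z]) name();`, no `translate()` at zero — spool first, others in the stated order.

spool();
translate([0, -946, 0]) table();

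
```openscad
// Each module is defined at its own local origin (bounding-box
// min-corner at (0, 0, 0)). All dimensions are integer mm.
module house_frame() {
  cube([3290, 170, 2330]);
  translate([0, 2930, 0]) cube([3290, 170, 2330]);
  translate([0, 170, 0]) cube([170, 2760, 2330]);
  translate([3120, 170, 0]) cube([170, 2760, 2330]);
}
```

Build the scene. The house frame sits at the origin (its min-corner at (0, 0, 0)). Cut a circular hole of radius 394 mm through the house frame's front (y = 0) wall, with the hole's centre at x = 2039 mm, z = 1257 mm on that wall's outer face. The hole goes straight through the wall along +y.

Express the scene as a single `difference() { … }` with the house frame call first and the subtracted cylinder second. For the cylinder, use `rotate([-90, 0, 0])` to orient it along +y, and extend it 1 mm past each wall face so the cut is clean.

difference() {
  house_frame();
  translate([2039, -1, 1257]) rotate([-90, 0, 0]) cylinder(h = 172, r = 394);
}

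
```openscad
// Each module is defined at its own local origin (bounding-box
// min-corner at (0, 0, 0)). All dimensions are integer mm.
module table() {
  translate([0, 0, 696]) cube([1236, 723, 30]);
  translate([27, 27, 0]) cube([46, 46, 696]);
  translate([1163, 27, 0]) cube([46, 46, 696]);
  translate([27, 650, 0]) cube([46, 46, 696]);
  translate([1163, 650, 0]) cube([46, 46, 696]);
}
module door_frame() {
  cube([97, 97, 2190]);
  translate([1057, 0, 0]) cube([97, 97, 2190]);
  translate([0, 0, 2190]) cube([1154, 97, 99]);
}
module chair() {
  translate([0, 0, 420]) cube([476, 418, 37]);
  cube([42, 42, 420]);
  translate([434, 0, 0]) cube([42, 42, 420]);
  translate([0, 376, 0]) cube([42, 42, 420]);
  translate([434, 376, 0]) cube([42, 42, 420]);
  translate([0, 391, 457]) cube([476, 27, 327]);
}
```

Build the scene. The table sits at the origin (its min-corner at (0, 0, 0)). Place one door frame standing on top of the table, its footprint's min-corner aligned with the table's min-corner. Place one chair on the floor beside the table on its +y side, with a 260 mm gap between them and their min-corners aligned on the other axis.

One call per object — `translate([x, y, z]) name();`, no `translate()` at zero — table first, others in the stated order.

table();
translate([0, 0, 726]) door_frame();
translate([0, 983, 0]) chair();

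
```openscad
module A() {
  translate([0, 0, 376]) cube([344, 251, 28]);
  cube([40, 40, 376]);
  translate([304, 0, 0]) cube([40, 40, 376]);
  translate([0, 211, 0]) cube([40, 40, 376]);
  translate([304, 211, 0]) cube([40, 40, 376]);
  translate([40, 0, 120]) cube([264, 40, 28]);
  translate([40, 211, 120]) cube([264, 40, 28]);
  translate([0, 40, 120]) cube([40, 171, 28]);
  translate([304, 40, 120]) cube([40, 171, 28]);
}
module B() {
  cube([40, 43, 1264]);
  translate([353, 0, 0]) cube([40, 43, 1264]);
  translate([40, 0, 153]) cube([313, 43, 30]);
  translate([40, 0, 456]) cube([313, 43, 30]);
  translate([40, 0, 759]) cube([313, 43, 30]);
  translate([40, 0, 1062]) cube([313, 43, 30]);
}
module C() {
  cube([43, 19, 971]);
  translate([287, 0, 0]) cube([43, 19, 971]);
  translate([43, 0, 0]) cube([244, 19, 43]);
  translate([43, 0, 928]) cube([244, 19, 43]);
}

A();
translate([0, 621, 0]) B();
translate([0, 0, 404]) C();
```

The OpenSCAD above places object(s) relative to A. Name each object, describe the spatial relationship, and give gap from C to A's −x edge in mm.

The picture frame's min-x is at 0; the stool's min-x is 0; gap = 0 mm.

A is a stool. B is a ladder. C is a picture frame. The ladder is on the floor beside the stool on its +y side. The picture frame is on top of the stool. The gap from the picture frame to the stool's −x edge is 0 mm.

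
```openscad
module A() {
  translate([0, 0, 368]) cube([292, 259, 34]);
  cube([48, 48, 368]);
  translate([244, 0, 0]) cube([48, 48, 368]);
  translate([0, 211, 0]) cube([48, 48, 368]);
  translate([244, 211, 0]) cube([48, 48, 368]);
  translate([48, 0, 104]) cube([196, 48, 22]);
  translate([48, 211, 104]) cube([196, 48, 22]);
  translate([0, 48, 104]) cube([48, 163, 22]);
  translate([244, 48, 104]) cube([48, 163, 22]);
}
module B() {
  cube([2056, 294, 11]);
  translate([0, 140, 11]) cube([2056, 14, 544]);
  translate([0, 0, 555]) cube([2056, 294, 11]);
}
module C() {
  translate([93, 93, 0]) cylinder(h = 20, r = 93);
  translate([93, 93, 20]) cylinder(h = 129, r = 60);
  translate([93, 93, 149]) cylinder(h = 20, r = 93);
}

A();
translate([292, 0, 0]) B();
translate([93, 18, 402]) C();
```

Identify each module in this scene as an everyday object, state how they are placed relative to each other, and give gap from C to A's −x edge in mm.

A is a stool. B is an I-beam. C is a spool. The I-beam is against the stool's +x side, with their −y faces flush. The spool is on top of the stool. The gap from the spool to the stool's −x edge is 93 mm.

The spool's min-x is at 93; the stool's min-x is 0; gap = 93 mm.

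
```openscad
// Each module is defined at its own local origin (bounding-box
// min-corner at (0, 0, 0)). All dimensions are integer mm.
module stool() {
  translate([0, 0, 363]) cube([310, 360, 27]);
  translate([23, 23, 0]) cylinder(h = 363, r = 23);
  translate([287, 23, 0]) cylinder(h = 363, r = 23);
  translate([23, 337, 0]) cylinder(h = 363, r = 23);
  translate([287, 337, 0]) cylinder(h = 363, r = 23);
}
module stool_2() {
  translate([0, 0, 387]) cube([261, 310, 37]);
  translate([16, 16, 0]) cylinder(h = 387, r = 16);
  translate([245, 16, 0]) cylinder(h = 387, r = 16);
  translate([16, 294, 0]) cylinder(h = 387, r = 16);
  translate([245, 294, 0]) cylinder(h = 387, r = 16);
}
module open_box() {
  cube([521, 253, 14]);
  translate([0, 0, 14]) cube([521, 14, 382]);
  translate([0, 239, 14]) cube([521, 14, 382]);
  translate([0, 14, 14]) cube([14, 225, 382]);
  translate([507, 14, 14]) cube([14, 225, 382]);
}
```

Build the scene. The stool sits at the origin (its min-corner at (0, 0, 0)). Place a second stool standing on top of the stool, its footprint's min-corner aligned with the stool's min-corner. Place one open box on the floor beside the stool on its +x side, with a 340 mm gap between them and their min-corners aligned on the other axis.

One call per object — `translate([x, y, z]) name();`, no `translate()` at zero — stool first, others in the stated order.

stool();
translate([0, 0, 390]) stool_2();
translate([650, 0, 0]) open_box();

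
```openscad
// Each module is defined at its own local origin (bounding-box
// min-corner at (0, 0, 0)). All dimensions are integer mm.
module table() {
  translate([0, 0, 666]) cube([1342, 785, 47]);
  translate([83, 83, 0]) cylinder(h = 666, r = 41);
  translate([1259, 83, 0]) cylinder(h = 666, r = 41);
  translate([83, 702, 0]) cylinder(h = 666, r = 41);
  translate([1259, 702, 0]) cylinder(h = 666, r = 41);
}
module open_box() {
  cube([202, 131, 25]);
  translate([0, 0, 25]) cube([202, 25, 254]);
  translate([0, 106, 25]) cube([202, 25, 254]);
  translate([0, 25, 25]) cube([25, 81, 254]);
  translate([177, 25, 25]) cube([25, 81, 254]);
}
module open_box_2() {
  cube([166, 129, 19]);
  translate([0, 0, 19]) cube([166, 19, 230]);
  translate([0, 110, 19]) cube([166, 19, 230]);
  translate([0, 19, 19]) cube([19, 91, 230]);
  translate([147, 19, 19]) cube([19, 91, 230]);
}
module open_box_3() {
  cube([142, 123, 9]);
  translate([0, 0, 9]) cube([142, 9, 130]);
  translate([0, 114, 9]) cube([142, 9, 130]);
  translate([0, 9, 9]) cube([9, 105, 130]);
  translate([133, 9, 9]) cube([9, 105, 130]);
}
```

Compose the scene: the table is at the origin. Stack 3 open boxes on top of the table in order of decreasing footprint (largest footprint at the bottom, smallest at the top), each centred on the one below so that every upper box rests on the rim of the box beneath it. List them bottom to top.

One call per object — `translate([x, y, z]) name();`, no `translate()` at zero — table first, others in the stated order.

table();
translate([570, 327, 713]) open_box();
translate([588, 328, 992]) open_box_2();
translate([600, 331, 1241]) open_box_3();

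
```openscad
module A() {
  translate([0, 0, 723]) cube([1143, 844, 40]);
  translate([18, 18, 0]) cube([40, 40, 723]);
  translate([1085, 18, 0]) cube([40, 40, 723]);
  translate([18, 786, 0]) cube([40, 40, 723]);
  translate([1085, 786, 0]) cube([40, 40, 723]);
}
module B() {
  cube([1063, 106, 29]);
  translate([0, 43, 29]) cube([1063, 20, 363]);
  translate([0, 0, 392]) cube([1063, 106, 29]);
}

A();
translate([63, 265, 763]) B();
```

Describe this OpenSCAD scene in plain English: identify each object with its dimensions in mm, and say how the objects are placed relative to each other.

A is a rectangular dining table. The top is 1143×844×40 mm with its upper surface at z = 763 mm. It stands on four 40×40 mm square legs, each inset 18 mm from the nearest pair of top edges, running from the floor to the underside of the top.

B is an I-beam lying along x, 1063 mm long. Overall section height 421 mm. Two flanges 106 mm wide (y) and 29 mm thick, one on the floor and one at the top; a web 20 mm thick runs between them, centred on the flange width.

The I-beam is on top of the table.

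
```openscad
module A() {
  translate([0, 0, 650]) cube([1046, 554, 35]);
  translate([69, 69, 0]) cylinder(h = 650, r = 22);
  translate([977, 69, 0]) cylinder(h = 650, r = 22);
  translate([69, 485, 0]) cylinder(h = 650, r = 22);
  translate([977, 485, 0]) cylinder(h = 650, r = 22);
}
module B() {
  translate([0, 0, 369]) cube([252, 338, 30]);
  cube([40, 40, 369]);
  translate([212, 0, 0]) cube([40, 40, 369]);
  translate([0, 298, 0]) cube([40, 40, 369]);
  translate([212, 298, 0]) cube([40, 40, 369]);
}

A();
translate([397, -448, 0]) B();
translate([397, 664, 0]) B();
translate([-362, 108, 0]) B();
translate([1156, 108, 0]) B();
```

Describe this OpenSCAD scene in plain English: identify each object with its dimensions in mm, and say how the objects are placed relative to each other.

A is a table with a 1046×554 mm rectangular top, 35 mm thick, top surface at z = 685 mm, supported by four round legs of 44 mm diameter, each leg's bounding box inset 47 mm from the nearest pair of top edges, running from the floor.

B is a four-legged stool. The seat is a 252×338×30 mm slab whose top surface is at z = 399 mm; four square legs, each 40×40 mm in cross-section, run from the floor (z = 0) to the underside of the seat, each flush with a corner of the seat.

Four stools sit around the table at the −y, +y, −x, +x sides.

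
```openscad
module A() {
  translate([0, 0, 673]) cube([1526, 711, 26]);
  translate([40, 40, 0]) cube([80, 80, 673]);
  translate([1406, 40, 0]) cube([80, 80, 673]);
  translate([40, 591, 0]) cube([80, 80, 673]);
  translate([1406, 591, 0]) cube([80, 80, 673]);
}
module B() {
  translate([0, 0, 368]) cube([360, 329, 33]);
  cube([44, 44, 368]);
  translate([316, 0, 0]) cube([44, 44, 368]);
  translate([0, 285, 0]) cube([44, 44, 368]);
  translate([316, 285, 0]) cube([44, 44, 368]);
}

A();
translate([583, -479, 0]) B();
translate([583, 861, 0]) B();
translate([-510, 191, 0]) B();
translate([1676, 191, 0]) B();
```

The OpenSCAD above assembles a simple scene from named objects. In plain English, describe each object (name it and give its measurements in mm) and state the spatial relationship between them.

A is a table: top 1526 mm (x) × 711 mm (y), 26 mm thick, upper face at z = 699 mm, on four 80×80 mm square legs, each inset 40 mm from the nearest pair of top edges, running from z = 0 to the bottom of the top.

B is a four-legged stool. The seat is a 360×329×33 mm slab whose top surface is at z = 401 mm; four square legs, each 44×44 mm in cross-section, run from the floor (z = 0) to the underside of the seat, each flush with a corner of the seat.

Four stools sit around the table at the −y, +y, −x, +x sides.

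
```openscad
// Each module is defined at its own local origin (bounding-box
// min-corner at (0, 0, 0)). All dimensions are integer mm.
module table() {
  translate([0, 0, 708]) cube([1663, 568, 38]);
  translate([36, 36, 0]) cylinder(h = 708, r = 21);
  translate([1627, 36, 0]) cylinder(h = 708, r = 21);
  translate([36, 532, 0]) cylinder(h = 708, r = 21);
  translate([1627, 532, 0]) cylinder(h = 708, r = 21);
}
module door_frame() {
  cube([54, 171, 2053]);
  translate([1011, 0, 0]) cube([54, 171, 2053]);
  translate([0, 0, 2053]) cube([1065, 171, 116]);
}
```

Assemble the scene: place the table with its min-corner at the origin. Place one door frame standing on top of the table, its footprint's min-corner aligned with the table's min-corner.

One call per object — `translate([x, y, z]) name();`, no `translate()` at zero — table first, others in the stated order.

table();
translate([0, 0, 746]) door_frame();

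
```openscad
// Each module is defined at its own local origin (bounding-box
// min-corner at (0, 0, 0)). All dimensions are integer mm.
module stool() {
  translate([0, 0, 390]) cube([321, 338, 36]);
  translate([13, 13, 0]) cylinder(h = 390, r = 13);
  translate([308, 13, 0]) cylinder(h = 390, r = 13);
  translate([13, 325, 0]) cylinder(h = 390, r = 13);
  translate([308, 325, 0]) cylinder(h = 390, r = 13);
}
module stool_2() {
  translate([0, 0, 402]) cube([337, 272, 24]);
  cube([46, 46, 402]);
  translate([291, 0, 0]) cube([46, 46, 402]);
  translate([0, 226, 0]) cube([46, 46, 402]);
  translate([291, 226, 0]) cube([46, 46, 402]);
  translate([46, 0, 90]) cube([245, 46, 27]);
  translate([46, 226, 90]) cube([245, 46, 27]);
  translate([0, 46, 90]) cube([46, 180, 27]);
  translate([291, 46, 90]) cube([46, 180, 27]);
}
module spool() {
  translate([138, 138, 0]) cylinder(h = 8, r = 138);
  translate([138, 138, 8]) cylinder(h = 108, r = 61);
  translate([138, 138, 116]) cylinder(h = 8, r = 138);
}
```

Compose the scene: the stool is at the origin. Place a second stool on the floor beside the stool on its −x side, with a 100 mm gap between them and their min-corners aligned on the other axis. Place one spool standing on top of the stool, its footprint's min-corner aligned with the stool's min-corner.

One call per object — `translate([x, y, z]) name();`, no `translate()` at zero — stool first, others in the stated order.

stool();
translate([-437, 0, 0]) stool_2();
translate([0, 0, 426]) spool();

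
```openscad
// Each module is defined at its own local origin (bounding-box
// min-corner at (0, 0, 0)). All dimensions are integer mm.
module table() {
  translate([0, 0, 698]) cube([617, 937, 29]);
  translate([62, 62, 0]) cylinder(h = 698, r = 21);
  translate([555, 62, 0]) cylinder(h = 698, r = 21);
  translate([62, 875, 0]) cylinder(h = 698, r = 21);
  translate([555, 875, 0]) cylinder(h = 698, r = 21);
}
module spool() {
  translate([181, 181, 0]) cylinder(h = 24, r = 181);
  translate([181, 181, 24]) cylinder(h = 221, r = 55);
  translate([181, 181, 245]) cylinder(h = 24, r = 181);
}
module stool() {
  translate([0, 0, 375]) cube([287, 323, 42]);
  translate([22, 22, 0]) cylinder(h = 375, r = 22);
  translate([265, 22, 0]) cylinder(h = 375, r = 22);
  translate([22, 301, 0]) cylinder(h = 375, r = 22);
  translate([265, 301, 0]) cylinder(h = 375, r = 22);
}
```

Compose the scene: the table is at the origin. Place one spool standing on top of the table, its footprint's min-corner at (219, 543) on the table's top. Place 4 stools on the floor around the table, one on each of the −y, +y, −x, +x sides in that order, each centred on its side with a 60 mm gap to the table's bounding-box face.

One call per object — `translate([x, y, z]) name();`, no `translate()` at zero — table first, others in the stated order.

table();
translate([219, 543, 727]) spool();
translate([165, -383, 0]) stool();
translate([165, 997, 0]) stool();
translate([-347, 307, 0]) stool();
translate([677, 307, 0]) stool();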